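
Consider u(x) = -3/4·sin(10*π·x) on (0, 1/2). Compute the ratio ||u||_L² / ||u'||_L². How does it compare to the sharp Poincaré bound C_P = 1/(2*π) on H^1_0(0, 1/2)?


||u||_L² / ||u'||_L² = 1/(10*π) < C_P = 1/(2*π).

u(x) = -3/4·sin(10*π·x), so u'(x) = -15*π*cos(10*π*x)/2.
Writing u(x) = A·sin(kπx/L) with A = -3/4 and k = 5, use ∫_0^L sin²(kπx/L) dx = L/2 and ∫_0^L cos²(kπx/L) dx = L/2.
u² = 9/16·sin²(10*π·x) and (u')² = 225*π^2/4·cos²(10*π·x), and each of sin², cos² integrates to L/2 = 1/4 over (0, 1/2).
∫_0^1/2 u² dx = 9/64, so ||u||_L² = 3/8.
∫_0^1/2 (u')² dx = 225*π^2/16, so ||u'||_L² = 15*π/4.
Ratio ||u||_L² / ||u'||_L² = 1/(10*π).
Sharp Poincaré constant on H^1_0(0, 1/2) is C_P = L/π = 1/(2*π), achieved by sin(2*π·x).
This is the k = 5 harmonic; the ratio L/(kπ) is strictly less than C_P = L/π, consistent with the sharp inequality ||u||_L² ≤ C_P ||u'||_L².


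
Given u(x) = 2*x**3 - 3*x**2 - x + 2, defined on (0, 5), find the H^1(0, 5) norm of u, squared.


||u||_{H^1}^2 = 1286125/42

The H^1 norm (squared) on an interval (0, L) is
  ||u||_{H^1}^2 = ∫_0^L u(x)^2 dx + ∫_0^L u'(x)^2 dx.
Compute u'(x) = 6*x**2 - 6*x - 1.
Then u(x)^2 = 4*x**6 - 12*x**5 + 5*x**4 + 14*x**3 - 11*x**2 - 4*x + 4 and u'(x)^2 = 36*x**4 - 72*x**3 + 24*x**2 + 12*x + 1.
Integrate each monomial from 0 to 5 using ∫_0^5 c·x^n dx = c·5^(n+1)/(n+1):
  ∫_0^5 u(x)^2 dx = ∫_0^5 (4*x^6 - 12*x^5 + 5*x^4 + 14*x^3 - 11*x^2 - 4*x + 4) dx. Term by term:
    ∫_0^5 4*x^6 dx = 312500/7;  ∫_0^5 -12*x^5 dx = -31250;  ∫_0^5 5*x^4 dx = 3125;
    ∫_0^5 14*x^3 dx = 4375/2;  ∫_0^5 -11*x^2 dx = -1375/3;  ∫_0^5 -4*x dx = -50;
    ∫_0^5 4 dx = 20.
  Sum: 312500/7 − 31250 + 3125 + 4375/2 − 1375/3 − 50 + 20 = 765115/42.
  ∫_0^5 u'(x)^2 dx = ∫_0^5 (36*x^4 - 72*x^3 + 24*x^2 + 12*x + 1) dx. Term by term:
    ∫_0^5 36*x^4 dx = 22500;  ∫_0^5 -72*x^3 dx = -11250;  ∫_0^5 24*x^2 dx = 1000;
    ∫_0^5 12*x dx = 150;  ∫_0^5 1 dx = 5.
  Sum: 22500 − 11250 + 1000 + 150 + 5 = 12405.
Adding: ||u||_{H^1}^2 = 765115/42 + 12405 = 1286125/42.


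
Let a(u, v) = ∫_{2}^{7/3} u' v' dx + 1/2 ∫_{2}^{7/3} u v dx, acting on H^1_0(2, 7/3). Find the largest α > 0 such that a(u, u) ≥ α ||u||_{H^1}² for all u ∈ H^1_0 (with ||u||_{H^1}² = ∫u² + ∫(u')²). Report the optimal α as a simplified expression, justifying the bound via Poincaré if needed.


α = (1 + 18*π^2)/(2*(1 + 9*π^2))

Coercivity of a(·,·) on H^1_0(2, 7/3) means a(u, u) ≥ α ||u||_{H^1}² for every u ∈ H^1_0.
The interval has length L = 1/3, and Poincaré/coercivity depend only on L. Here a(u, u) = ∫(u')² + (1/2)·∫u².
Here 0 < c = 1/2 < 1. The condition a(u,u) ≥ α||u||_{H^1}² reads (1−α)∫(u')² ≥ (α−c)∫u². Any admissible α is ≤ 1 (rapidly oscillating u have ∫u²/∫(u')² → 0), and α = 1 would force 0 ≥ (1−c)∫u², impossible since c < 1; so 1−α > 0. By the sharp Poincaré inequality on H^1_0 of an interval of length L, ∫(u')² ≥ (π/L)²∫u² with equality for the first sine mode sin(π(x−x₀)/L) (x₀ the left endpoint), so the inequality holds for all u iff (1−α)(π/L)² ≥ α − c, i.e. α ≤ ((π/L)² + c)/((π/L)² + 1) = (1 + c(L/π)²)/(1 + (L/π)²). With (π/L)² = 9*π^2 and c = 1/2, the largest admissible constant is α = ((π/L)² + c)/((π/L)² + 1).
Simplifying, α = (1 + 18*π^2)/(2*(1 + 9*π^2)).


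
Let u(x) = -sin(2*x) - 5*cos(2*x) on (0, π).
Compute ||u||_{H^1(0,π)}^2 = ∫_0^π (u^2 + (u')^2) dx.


||u||_{H^1(0,π)}^2 = 65*π

u'(x) = 10*sin(2*x) - 2*cos(2*x).
Expand u² and (u')² and integrate term by term on (0, π), using: for integers n ≥ 1, ∫_0^π sin²(nx) dx = ∫_0^π cos²(nx) dx = π/2; for n ≠ n', ∫_0^π sin(nx)sin(n'x) dx = ∫_0^π cos(nx)cos(n'x) dx = 0; and by product-to-sum, ∫_0^π sin(nx)cos(n'x) dx = ½∫_0^π [sin((n+n')x) + sin((n−n')x)] dx, which is 0 when n+n' is even and 2n/(n²−n'²) when n+n' is odd (it need not vanish on (0, π)).
  u² squared terms: (-1)²·∫sin(2x)² dx = 1·π/2 = π/2;  (-5)²·∫cos(2x)² dx = 25·π/2 = 25*π/2.
  u² cross terms: 2·(-1)·(-5)·∫sin(2x)·cos(2x) dx = 10·(0) = 0.
  So ∫_0^π u² dx = π/2 + 25*π/2 + 0 = 13*π.
  (u')² squared terms: (-2)²·∫cos(2x)² dx = 4·π/2 = 2*π;  (10)²·∫sin(2x)² dx = 100·π/2 = 50*π.
  (u')² cross terms: 2·(-2)·(10)·∫cos(2x)·sin(2x) dx = -40·(0) = 0.
  So ∫_0^π (u')² dx = 2*π + 50*π + 0 = 52*π.
||u||_{H^1}^2 = (13*π) + (52*π) = 65*π.


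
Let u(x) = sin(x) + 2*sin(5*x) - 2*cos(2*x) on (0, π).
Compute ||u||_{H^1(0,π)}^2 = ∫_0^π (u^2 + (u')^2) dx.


||u||_{H^1(0,π)}^2 = -40/7 + 63*π

u'(x) = 4*sin(2*x) + cos(x) + 10*cos(5*x).
Expand u² and (u')² and integrate term by term on (0, π), using: for integers n ≥ 1, ∫_0^π sin²(nx) dx = ∫_0^π cos²(nx) dx = π/2; for n ≠ n', ∫_0^π sin(nx)sin(n'x) dx = ∫_0^π cos(nx)cos(n'x) dx = 0; and by product-to-sum, ∫_0^π sin(nx)cos(n'x) dx = ½∫_0^π [sin((n+n')x) + sin((n−n')x)] dx, which is 0 when n+n' is even and 2n/(n²−n'²) when n+n' is odd (it need not vanish on (0, π)).
  u² squared terms: (-2)²·∫cos(2x)² dx = 4·π/2 = 2*π;  (2)²·∫sin(5x)² dx = 4·π/2 = 2*π;  (1)²·∫sin(x)² dx = 1·π/2 = π/2.
  u² cross terms: 2·(-2)·(2)·∫cos(2x)·sin(5x) dx = -8·(10/21) = -80/21;  2·(-2)·(1)·∫cos(2x)·sin(x) dx = -4·(-2/3) = 8/3;  2·(2)·(1)·∫sin(5x)·sin(x) dx = 4·(0) = 0.
  So ∫_0^π u² dx = 2*π + 2*π + π/2 − 80/21 + 8/3 + 0 = -8/7 + 9*π/2.
  (u')² squared terms: (4)²·∫sin(2x)² dx = 16·π/2 = 8*π;  (10)²·∫cos(5x)² dx = 100·π/2 = 50*π;  (1)²·∫cos(x)² dx = 1·π/2 = π/2.
  (u')² cross terms: 2·(4)·(10)·∫sin(2x)·cos(5x) dx = 80·(-4/21) = -320/21;  2·(4)·(1)·∫sin(2x)·cos(x) dx = 8·(4/3) = 32/3;  2·(10)·(1)·∫cos(5x)·cos(x) dx = 20·(0) = 0.
  So ∫_0^π (u')² dx = 8*π + 50*π + π/2 − 320/21 + 32/3 + 0 = -32/7 + 117*π/2.
||u||_{H^1}^2 = (-8/7 + 9*π/2) + (-32/7 + 117*π/2) = -40/7 + 63*π.


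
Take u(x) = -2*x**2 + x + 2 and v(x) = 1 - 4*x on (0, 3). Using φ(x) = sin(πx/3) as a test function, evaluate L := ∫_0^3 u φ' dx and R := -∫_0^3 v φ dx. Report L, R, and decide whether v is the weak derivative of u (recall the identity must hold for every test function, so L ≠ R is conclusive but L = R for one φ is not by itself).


LHS = 30/π, RHS = 30/π. Yes, v = u' weakly.

u(x) = -2*x**2 + x + 2, classical derivative u'(x) = 1 - 4*x.
φ(x) = sin(πx/3), so φ'(x) = π*cos(π*x/3)/3.
Note φ(0) = φ(3) = 0, so the boundary term u·φ vanishes.
LHS = ∫_0^3 u(x) φ'(x) dx = ∫_0^3 (-2*π*x^2*cos(π*x/3)/3 + π*x*cos(π*x/3)/3 + 2*π*cos(π*x/3)/3) dx. Term by term:
  ∫_0^3 2*π*cos(π*x/3)/3 dx = 0;  ∫_0^3 -2*π*x^2*cos(π*x/3)/3 dx = 36/π;  ∫_0^3 π*x*cos(π*x/3)/3 dx = -6/π.
Sum: 0 + 36/π − 6/π = 30/π.
So LHS = 30/π.
∫_0^3 v(x) φ(x) dx = ∫_0^3 (-4*x*sin(π*x/3) + sin(π*x/3)) dx. Term by term:
  ∫_0^3 -4*x*sin(π*x/3) dx = -36/π;  ∫_0^3 sin(π*x/3) dx = 6/π.
Sum: -36/π + 6/π = -30/π.
So RHS = -∫_0^3 v(x) φ(x) dx = 30/π.
LHS = RHS, so the identity holds for this test φ.
Moreover u is smooth here and v(x) = u'(x) = 1 - 4*x pointwise, so the identity holds for every test function. Hence v is the weak derivative of u.


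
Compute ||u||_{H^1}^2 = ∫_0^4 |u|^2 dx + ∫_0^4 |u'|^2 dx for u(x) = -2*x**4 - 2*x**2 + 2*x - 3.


||u||_{H^1}^2 = 18515884/63

The H^1 norm (squared) on an interval (0, L) is
  ||u||_{H^1}^2 = ∫_0^L u(x)^2 dx + ∫_0^L u'(x)^2 dx.
Compute u'(x) = -8*x**3 - 4*x + 2.
Then u(x)^2 = 4*x**8 + 8*x**6 - 8*x**5 + 16*x**4 - 8*x**3 + 16*x**2 - 12*x + 9 and u'(x)^2 = 64*x**6 + 64*x**4 - 32*x**3 + 16*x**2 - 16*x + 4.
Integrate each monomial from 0 to 4 using ∫_0^4 c·x^n dx = c·4^(n+1)/(n+1):
  ∫_0^4 u(x)^2 dx = ∫_0^4 (4*x^8 + 8*x^6 - 8*x^5 + 16*x^4 - 8*x^3 + 16*x^2 - 12*x + 9) dx. Term by term:
    ∫_0^4 4*x^8 dx = 1048576/9;  ∫_0^4 8*x^6 dx = 131072/7;  ∫_0^4 -8*x^5 dx = -16384/3;
    ∫_0^4 16*x^4 dx = 16384/5;  ∫_0^4 -8*x^3 dx = -512;  ∫_0^4 16*x^2 dx = 1024/3;
    ∫_0^4 -12*x dx = -96;  ∫_0^4 9 dx = 36.
  Sum: 1048576/9 + 131072/7 − 16384/3 + 16384/5 − 512 + 1024/3 − 96 + 36 = 41837612/315.
  ∫_0^4 u'(x)^2 dx = ∫_0^4 (64*x^6 + 64*x^4 - 32*x^3 + 16*x^2 - 16*x + 4) dx. Term by term:
    ∫_0^4 64*x^6 dx = 1048576/7;  ∫_0^4 64*x^4 dx = 65536/5;  ∫_0^4 -32*x^3 dx = -2048;
    ∫_0^4 16*x^2 dx = 1024/3;  ∫_0^4 -16*x dx = -128;  ∫_0^4 4 dx = 16.
  Sum: 1048576/7 + 65536/5 − 2048 + 1024/3 − 128 + 16 = 16913936/105.
Adding: ||u||_{H^1}^2 = 41837612/315 + 16913936/105 = 18515884/63.


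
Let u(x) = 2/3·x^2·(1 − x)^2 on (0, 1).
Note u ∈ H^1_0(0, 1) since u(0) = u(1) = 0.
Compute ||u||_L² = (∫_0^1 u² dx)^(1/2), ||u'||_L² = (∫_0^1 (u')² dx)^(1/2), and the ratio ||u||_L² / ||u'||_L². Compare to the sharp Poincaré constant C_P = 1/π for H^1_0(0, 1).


||u||_L² / ||u'||_L² = sqrt(3)/6 < C_P = 1/π.

u(x) = 2/3·x^2·(1 − x)^2, so u'(x) = 4*x*(x - 1)*(2*x - 1)/3.
u(x) = 2/3·x^2·(1 − x)^2 vanishes at x = 0 and x = 1, so u ∈ H^1_0(0, 1). Differentiate via the product rule and integrate the resulting polynomials term by term.
  ∫_0^1 u² dx = ∫_0^1 (4*x^8/9 - 16*x^7/9 + 8*x^6/3 - 16*x^5/9 + 4*x^4/9) dx. Term by term:
    ∫_0^1 4*x^8/9 dx = 4/81;  ∫_0^1 -16*x^7/9 dx = -2/9;  ∫_0^1 8*x^6/3 dx = 8/21;
    ∫_0^1 -16*x^5/9 dx = -8/27;  ∫_0^1 4*x^4/9 dx = 4/45.
  Sum: 4/81 − 2/9 + 8/21 − 8/27 + 4/45 = 2/2835.
  ∫_0^1 (u')² dx = ∫_0^1 (64*x^6/9 - 64*x^5/3 + 208*x^4/9 - 32*x^3/3 + 16*x^2/9) dx. Term by term:
    ∫_0^1 64*x^6/9 dx = 64/63;  ∫_0^1 -64*x^5/3 dx = -32/9;  ∫_0^1 208*x^4/9 dx = 208/45;
    ∫_0^1 -32*x^3/3 dx = -8/3;  ∫_0^1 16*x^2/9 dx = 16/27.
  Sum: 64/63 − 32/9 + 208/45 − 8/3 + 16/27 = 8/945.
∫_0^1 u² dx = 2/2835, so ||u||_L² = sqrt(70)/315.
∫_0^1 (u')² dx = 8/945, so ||u'||_L² = 2*sqrt(210)/315.
Ratio ||u||_L² / ||u'||_L² = sqrt(3)/6.
Sharp Poincaré constant on H^1_0(0, 1) is C_P = L/π = 1/π, achieved by sin(π·x).
A polynomial bump cannot attain the sharp Poincaré constant (only the first sine eigenfunction does), so the ratio is strictly less than C_P, consistent with ||u||_L² ≤ C_P ||u'||_L².


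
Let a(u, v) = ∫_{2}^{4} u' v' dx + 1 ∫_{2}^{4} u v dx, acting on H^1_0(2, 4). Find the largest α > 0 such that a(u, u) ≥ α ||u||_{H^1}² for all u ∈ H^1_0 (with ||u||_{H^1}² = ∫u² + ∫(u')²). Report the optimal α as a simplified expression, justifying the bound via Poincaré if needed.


α = 1

Coercivity of a(·,·) on H^1_0(2, 4) means a(u, u) ≥ α ||u||_{H^1}² for every u ∈ H^1_0.
The interval has length L = 2, and Poincaré/coercivity depend only on L. Here a(u, u) = ∫(u')² + (1)·∫u².
Here c = 1 ≥ 1, so a(u,u) = ∫(u')² + c∫u² ≥ ∫(u')² + ∫u² = ||u||_{H^1}², i.e. α = 1 works. No larger α is possible: a(u,u) ≥ α||u||_{H^1}² means (1−α)∫(u')² ≥ (α−c)∫u², and for the modes u_n = sin(nπ(x−x₀)/L) (x₀ the left endpoint) one has ∫u_n²/∫(u_n')² = (L/(nπ))² → 0, so a(u_n,u_n)/||u_n||_{H^1}² → 1. Hence the optimal constant is α = 1.
Therefore α = 1.


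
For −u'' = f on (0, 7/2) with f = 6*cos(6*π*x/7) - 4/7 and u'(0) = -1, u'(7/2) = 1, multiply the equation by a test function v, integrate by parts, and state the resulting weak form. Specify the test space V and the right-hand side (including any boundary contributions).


V = H^1(0, 7/2) (v unrestricted at boundary; u is determined up to an additive constant); weak form: ∫_0^7/2 u'v' dx = ∫_0^7/2 (6*cos(6*π*x/7) - 4/7) v dx + v(7/2) + v(0) for all v ∈ V.

Multiply both sides by a test function v and integrate from 0 to 7/2:
  ∫_0^7/2 −u''(x) v(x) dx = ∫_0^7/2 f(x) v(x) dx.
Integrate the LHS by parts once:
  ∫_0^7/2 −u'' v dx = −[u'(x) v(x)]_0^7/2 + ∫_0^7/2 u'(x) v'(x) dx.
Thus ∫_0^7/2 u'(x) v'(x) dx = ∫_0^7/2 f(x) v(x) dx + [u'(x) v(x)]_0^7/2.
Choose V so that boundary terms are either known or forced to vanish.
u has inhomogeneous Neumann u'(0) = -1, u'(7/2) = 1. [u' v]_0^7/2 = (1)·v(7/2) − (-1)·v(0) = v(7/2) + v(0). Take V = H^1(0, 7/2); boundary term becomes part of RHS.
Weak formulation: find u (satisfying any essential BC) such that ∫_0^7/2 u'(x) v'(x) dx = ∫_0^7/2 f v dx + v(7/2) + v(0) for all v ∈ V (Neumann data are natural BCs: they enter the RHS as boundary terms).
Substituting f(x) = 6*cos(6*π*x/7) - 4/7, the right-hand side is ∫_0^7/2 (6*cos(6*π*x/7) - 4/7) v dx + v(7/2) + v(0).
Compatibility check (pure Neumann): taking v ≡ 1 ∈ V gives 0 = ∫_0^7/2 f dx + (1) − (-1), i.e. ∫_0^7/2 f dx must equal u'(0) − u'(7/2) = -2. Indeed ∫_0^7/2 (6*cos(6*π*x/7) - 4/7) dx = -2, so the data are compatible. The solution is then unique only up to an additive constant (fix it e.g. by requiring ∫_0^7/2 u dx = 0).


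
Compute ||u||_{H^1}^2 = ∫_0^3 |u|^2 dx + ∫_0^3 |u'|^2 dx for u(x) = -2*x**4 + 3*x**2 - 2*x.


||u||_{H^1}^2 = 784248/35

The H^1 norm (squared) on an interval (0, L) is
  ||u||_{H^1}^2 = ∫_0^L u(x)^2 dx + ∫_0^L u'(x)^2 dx.
Compute u'(x) = -8*x**3 + 6*x - 2.
Then u(x)^2 = 4*x**8 - 12*x**6 + 8*x**5 + 9*x**4 - 12*x**3 + 4*x**2 and u'(x)^2 = 64*x**6 - 96*x**4 + 32*x**3 + 36*x**2 - 24*x + 4.
Integrate each monomial from 0 to 3 using ∫_0^3 c·x^n dx = c·3^(n+1)/(n+1):
  ∫_0^3 u(x)^2 dx = ∫_0^3 (4*x^8 - 12*x^6 + 8*x^5 + 9*x^4 - 12*x^3 + 4*x^2) dx. Term by term:
    ∫_0^3 4*x^8 dx = 8748;  ∫_0^3 -12*x^6 dx = -26244/7;  ∫_0^3 8*x^5 dx = 972;
    ∫_0^3 9*x^4 dx = 2187/5;  ∫_0^3 -12*x^3 dx = -243;  ∫_0^3 4*x^2 dx = 36.
  Sum: 8748 − 26244/7 + 972 + 2187/5 − 243 + 36 = 217044/35.
  ∫_0^3 u'(x)^2 dx = ∫_0^3 (64*x^6 - 96*x^4 + 32*x^3 + 36*x^2 - 24*x + 4) dx. Term by term:
    ∫_0^3 64*x^6 dx = 139968/7;  ∫_0^3 -96*x^4 dx = -23328/5;  ∫_0^3 32*x^3 dx = 648;
    ∫_0^3 36*x^2 dx = 324;  ∫_0^3 -24*x dx = -108;  ∫_0^3 4 dx = 12.
  Sum: 139968/7 − 23328/5 + 648 + 324 − 108 + 12 = 567204/35.
Adding: ||u||_{H^1}^2 = 217044/35 + 567204/35 = 784248/35.


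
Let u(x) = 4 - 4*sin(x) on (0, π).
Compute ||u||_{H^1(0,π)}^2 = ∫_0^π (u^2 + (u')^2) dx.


||u||_{H^1(0,π)}^2 = -64 + 32*π

u'(x) = -4*cos(x).
Expand u² and (u')² and integrate term by term on (0, π), using: for integers n ≥ 1, ∫_0^π sin²(nx) dx = ∫_0^π cos²(nx) dx = π/2; for n ≠ n', ∫_0^π sin(nx)sin(n'x) dx = ∫_0^π cos(nx)cos(n'x) dx = 0; and by product-to-sum, ∫_0^π sin(nx)cos(n'x) dx = ½∫_0^π [sin((n+n')x) + sin((n−n')x)] dx, which is 0 when n+n' is even and 2n/(n²−n'²) when n+n' is odd (it need not vanish on (0, π)). For the constant mode: ∫_0^π 1 dx = π, ∫_0^π cos(nx) dx = 0, ∫_0^π sin(nx) dx = (1−(−1)^n)/n.
  u² squared terms: (4)²·∫1 dx = 16·π = 16*π;  (-4)²·∫sin(x)² dx = 16·π/2 = 8*π.
  u² cross terms: 2·(4)·(-4)·∫1·sin(x) dx = -32·(2) = -64.
  So ∫_0^π u² dx = 16*π + 8*π − 64 = -64 + 24*π.
  (u')² squared terms: (-4)²·∫cos(x)² dx = 16·π/2 = 8*π.
  So ∫_0^π (u')² dx = 8*π.
||u||_{H^1}^2 = (-64 + 24*π) + (8*π) = -64 + 32*π.


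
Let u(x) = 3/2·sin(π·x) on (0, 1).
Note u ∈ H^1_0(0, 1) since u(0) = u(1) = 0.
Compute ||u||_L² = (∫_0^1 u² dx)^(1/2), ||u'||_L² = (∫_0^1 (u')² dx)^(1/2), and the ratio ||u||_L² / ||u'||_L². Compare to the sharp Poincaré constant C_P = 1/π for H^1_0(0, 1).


||u||_L² / ||u'||_L² = 1/π = C_P.

u(x) = 3/2·sin(π·x), so u'(x) = 3*π*cos(π*x)/2.
Writing u(x) = A·sin(kπx/L) with A = 3/2 and k = 1, use ∫_0^L sin²(kπx/L) dx = L/2 and ∫_0^L cos²(kπx/L) dx = L/2.
u² = 9/4·sin²(π·x) and (u')² = 9*π^2/4·cos²(π·x), and each of sin², cos² integrates to L/2 = 1/2 over (0, 1).
∫_0^1 u² dx = 9/8, so ||u||_L² = 3*sqrt(2)/4.
∫_0^1 (u')² dx = 9*π^2/8, so ||u'||_L² = 3*sqrt(2)*π/4.
Ratio ||u||_L² / ||u'||_L² = 1/π.
Sharp Poincaré constant on H^1_0(0, 1) is C_P = L/π = 1/π, achieved by sin(π·x).
This is the k = 1 eigenfunction (up to amplitude), so the ratio equals the sharp Poincaré constant exactly.


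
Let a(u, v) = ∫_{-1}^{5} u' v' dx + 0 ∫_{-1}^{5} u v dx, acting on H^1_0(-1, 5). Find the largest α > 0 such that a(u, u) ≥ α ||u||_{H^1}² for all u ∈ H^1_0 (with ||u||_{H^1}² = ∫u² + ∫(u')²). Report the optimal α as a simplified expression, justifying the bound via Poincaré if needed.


α = π^2/(π^2 + 36)

Coercivity of a(·,·) on H^1_0(-1, 5) means a(u, u) ≥ α ||u||_{H^1}² for every u ∈ H^1_0.
The interval has length L = 6, and Poincaré/coercivity depend only on L. Here a(u, u) = ∫(u')² + (0)·∫u².
Here c = 0, so a(u,u) = ∫(u')² alone. The condition a(u,u) ≥ α||u||_{H^1}² reads (1−α)∫(u')² ≥ (α−c)∫u². Any admissible α is ≤ 1 (rapidly oscillating u have ∫u²/∫(u')² → 0), and α = 1 would force 0 ≥ (1−c)∫u², impossible since c < 1; so 1−α > 0. By the sharp Poincaré inequality on H^1_0 of an interval of length L, ∫(u')² ≥ (π/L)²∫u² with equality for the first sine mode sin(π(x−x₀)/L) (x₀ the left endpoint), so the inequality holds for all u iff (1−α)(π/L)² ≥ α − c, i.e. α ≤ ((π/L)² + c)/((π/L)² + 1) = (1 + c(L/π)²)/(1 + (L/π)²). (Direct route, valid since c ≤ 0: Poincaré gives c∫u² ≥ c(L/π)²∫(u')², so a(u,u) ≥ (1 + c(L/π)²)∫(u')², while ||u||_{H^1}² ≤ (1 + (L/π)²)∫(u')²; dividing yields the same α.) With (π/L)² = π^2/36 and c = 0, the largest admissible constant is α = ((π/L)² + c)/((π/L)² + 1).
Simplifying, α = π^2/(π^2 + 36).


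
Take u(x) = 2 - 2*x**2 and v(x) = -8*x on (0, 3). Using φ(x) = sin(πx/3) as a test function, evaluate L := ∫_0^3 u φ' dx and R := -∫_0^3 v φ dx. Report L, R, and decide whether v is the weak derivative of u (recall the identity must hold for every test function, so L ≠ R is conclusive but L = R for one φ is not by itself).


LHS = 36/π, RHS = 72/π. No, v is not the weak derivative of u.

u(x) = 2 - 2*x**2, classical derivative u'(x) = -4*x.
φ(x) = sin(πx/3), so φ'(x) = π*cos(π*x/3)/3.
Note φ(0) = φ(3) = 0, so the boundary term u·φ vanishes.
LHS = ∫_0^3 u(x) φ'(x) dx = ∫_0^3 (-2*π*x^2*cos(π*x/3)/3 + 2*π*cos(π*x/3)/3) dx. Term by term:
  ∫_0^3 2*π*cos(π*x/3)/3 dx = 0;  ∫_0^3 -2*π*x^2*cos(π*x/3)/3 dx = 36/π.
Sum: 0 + 36/π = 36/π.
So LHS = 36/π.
∫_0^3 v(x) φ(x) dx = ∫_0^3 (-8*x*sin(π*x/3)) dx. Term by term:
  ∫_0^3 -8*x*sin(π*x/3) dx = -72/π.
So RHS = -∫_0^3 v(x) φ(x) dx = 72/π.
LHS − RHS = -36/π ≠ 0, so the identity fails.
(For a valid weak derivative the identity must hold for EVERY test function, in particular this one. The failure shows v is NOT the weak derivative of u.)
Correct weak derivative would be u'(x) = -4*x.


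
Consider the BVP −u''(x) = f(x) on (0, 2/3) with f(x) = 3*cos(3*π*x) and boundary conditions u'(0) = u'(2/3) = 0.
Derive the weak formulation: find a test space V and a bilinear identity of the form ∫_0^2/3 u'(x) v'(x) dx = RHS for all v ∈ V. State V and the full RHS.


V = H^1(0, 2/3) (no boundary constraint on v; u is determined up to an additive constant); weak form: ∫_0^2/3 u'v' dx = ∫_0^2/3 (3*cos(3*π*x)) v dx for all v ∈ V.

Multiply both sides by a test function v and integrate from 0 to 2/3:
  ∫_0^2/3 −u''(x) v(x) dx = ∫_0^2/3 f(x) v(x) dx.
Integrate the LHS by parts once:
  ∫_0^2/3 −u'' v dx = −[u'(x) v(x)]_0^2/3 + ∫_0^2/3 u'(x) v'(x) dx.
Thus ∫_0^2/3 u'(x) v'(x) dx = ∫_0^2/3 f(x) v(x) dx + [u'(x) v(x)]_0^2/3.
Choose V so that boundary terms are either known or forced to vanish.
u has homogeneous Neumann: u'(0) = u'(2/3) = 0. So [u' v]_0^2/3 = 0·v(2/3) − 0·v(0) = 0 for any v; take V = H^1(0, 2/3).
Weak formulation: find u (satisfying any essential BC) such that ∫_0^2/3 u'(x) v'(x) dx = ∫_0^2/3 f v dx for all v ∈ V (homogeneous Neumann, so boundary terms vanish).
Substituting f(x) = 3*cos(3*π*x), the right-hand side is ∫_0^2/3 (3*cos(3*π*x)) v dx.
Compatibility check (pure Neumann): taking v ≡ 1 ∈ V gives 0 = ∫_0^2/3 f dx + (0) − (0), i.e. ∫_0^2/3 f dx must equal u'(0) − u'(2/3) = 0. Indeed ∫_0^2/3 (3*cos(3*π*x)) dx = 0, so the data are compatible. The solution is then unique only up to an additive constant (fix it e.g. by requiring ∫_0^2/3 u dx = 0).


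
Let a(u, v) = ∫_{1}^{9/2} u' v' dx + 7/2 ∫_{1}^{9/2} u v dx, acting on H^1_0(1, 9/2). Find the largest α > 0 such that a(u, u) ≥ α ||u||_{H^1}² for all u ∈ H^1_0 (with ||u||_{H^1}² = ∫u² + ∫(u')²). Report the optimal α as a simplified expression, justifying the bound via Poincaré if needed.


α = 1

Coercivity of a(·,·) on H^1_0(1, 9/2) means a(u, u) ≥ α ||u||_{H^1}² for every u ∈ H^1_0.
The interval has length L = 7/2, and Poincaré/coercivity depend only on L. Here a(u, u) = ∫(u')² + (7/2)·∫u².
Here c = 7/2 ≥ 1, so a(u,u) = ∫(u')² + c∫u² ≥ ∫(u')² + ∫u² = ||u||_{H^1}², i.e. α = 1 works. No larger α is possible: a(u,u) ≥ α||u||_{H^1}² means (1−α)∫(u')² ≥ (α−c)∫u², and for the modes u_n = sin(nπ(x−x₀)/L) (x₀ the left endpoint) one has ∫u_n²/∫(u_n')² = (L/(nπ))² → 0, so a(u_n,u_n)/||u_n||_{H^1}² → 1. Hence the optimal constant is α = 1.
Therefore α = 1.


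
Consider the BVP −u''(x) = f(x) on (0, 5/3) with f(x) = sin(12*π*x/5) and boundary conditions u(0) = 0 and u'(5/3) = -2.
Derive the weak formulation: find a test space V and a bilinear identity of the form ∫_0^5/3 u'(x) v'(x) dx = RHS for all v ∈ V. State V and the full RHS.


V = {v ∈ H^1(0, 5/3) : v(0) = 0} (test functions vanish at x = 0 where u is specified); weak form: ∫_0^5/3 u'v' dx = ∫_0^5/3 (sin(12*π*x/5)) v dx − 2·v(5/3) for all v ∈ V.

Multiply both sides by a test function v and integrate from 0 to 5/3:
  ∫_0^5/3 −u''(x) v(x) dx = ∫_0^5/3 f(x) v(x) dx.
Integrate the LHS by parts once:
  ∫_0^5/3 −u'' v dx = −[u'(x) v(x)]_0^5/3 + ∫_0^5/3 u'(x) v'(x) dx.
Thus ∫_0^5/3 u'(x) v'(x) dx = ∫_0^5/3 f(x) v(x) dx + [u'(x) v(x)]_0^5/3.
Choose V so that boundary terms are either known or forced to vanish.
Mixed BC: u(0) = 0 (Dirichlet) and u'(5/3) = -2 (Neumann). Define V = {v ∈ H^1(0, 5/3) : v(0) = 0}. Then [u' v]_0^5/3 = u'(5/3)·v(5/3) − u'(0)·0 = − 2·v(5/3).
Weak formulation: find u (satisfying any essential BC) such that ∫_0^5/3 u'(x) v'(x) dx = ∫_0^5/3 f v dx − 2·v(5/3) for all v ∈ V (Dirichlet at 0 absorbed into V; Neumann datum at x = 5/3 contributes the boundary term).
Substituting f(x) = sin(12*π*x/5), the right-hand side is ∫_0^5/3 (sin(12*π*x/5)) v dx − 2·v(5/3).


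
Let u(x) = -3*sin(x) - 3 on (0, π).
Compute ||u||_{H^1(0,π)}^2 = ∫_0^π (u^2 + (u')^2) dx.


||u||_{H^1(0,π)}^2 = 36 + 18*π

u'(x) = -3*cos(x).
Expand u² and (u')² and integrate term by term on (0, π), using: for integers n ≥ 1, ∫_0^π sin²(nx) dx = ∫_0^π cos²(nx) dx = π/2; for n ≠ n', ∫_0^π sin(nx)sin(n'x) dx = ∫_0^π cos(nx)cos(n'x) dx = 0; and by product-to-sum, ∫_0^π sin(nx)cos(n'x) dx = ½∫_0^π [sin((n+n')x) + sin((n−n')x)] dx, which is 0 when n+n' is even and 2n/(n²−n'²) when n+n' is odd (it need not vanish on (0, π)). For the constant mode: ∫_0^π 1 dx = π, ∫_0^π cos(nx) dx = 0, ∫_0^π sin(nx) dx = (1−(−1)^n)/n.
  u² squared terms: (-3)²·∫1 dx = 9·π = 9*π;  (-3)²·∫sin(x)² dx = 9·π/2 = 9*π/2.
  u² cross terms: 2·(-3)·(-3)·∫1·sin(x) dx = 18·(2) = 36.
  So ∫_0^π u² dx = 9*π + 9*π/2 + 36 = 36 + 27*π/2.
  (u')² squared terms: (-3)²·∫cos(x)² dx = 9·π/2 = 9*π/2.
  So ∫_0^π (u')² dx = 9*π/2.
||u||_{H^1}^2 = (36 + 27*π/2) + (9*π/2) = 36 + 18*π.


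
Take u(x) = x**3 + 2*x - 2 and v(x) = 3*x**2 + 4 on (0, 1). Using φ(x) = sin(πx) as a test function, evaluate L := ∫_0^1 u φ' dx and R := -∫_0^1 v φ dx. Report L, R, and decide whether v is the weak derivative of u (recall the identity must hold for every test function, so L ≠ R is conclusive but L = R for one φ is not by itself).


LHS = -7/π + 12/π^3, RHS = -11/π + 12/π^3. No, v is not the weak derivative of u.

u(x) = x**3 + 2*x - 2, classical derivative u'(x) = 3*x**2 + 2.
φ(x) = sin(πx), so φ'(x) = π*cos(π*x).
Note φ(0) = φ(1) = 0, so the boundary term u·φ vanishes.
LHS = ∫_0^1 u(x) φ'(x) dx = ∫_0^1 (π*x^3*cos(π*x) + 2*π*x*cos(π*x) - 2*π*cos(π*x)) dx. Term by term:
  ∫_0^1 -2*π*cos(π*x) dx = 0;  ∫_0^1 π*x^3*cos(π*x) dx = -3/π + 12/π^3;  ∫_0^1 2*π*x*cos(π*x) dx = -4/π.
Sum: 0 + -3/π + 12/π^3 − 4/π = -7/π + 12/π^3.
So LHS = -7/π + 12/π^3.
∫_0^1 v(x) φ(x) dx = ∫_0^1 (3*x^2*sin(π*x) + 4*sin(π*x)) dx. Term by term:
  ∫_0^1 4*sin(π*x) dx = 8/π;  ∫_0^1 3*x^2*sin(π*x) dx = -12/π^3 + 3/π.
Sum: 8/π + -12/π^3 + 3/π = -12/π^3 + 11/π.
So RHS = -∫_0^1 v(x) φ(x) dx = -11/π + 12/π^3.
LHS − RHS = 4/π ≠ 0, so the identity fails.
(For a valid weak derivative the identity must hold for EVERY test function, in particular this one. The failure shows v is NOT the weak derivative of u.)
Correct weak derivative would be u'(x) = 3*x**2 + 2.


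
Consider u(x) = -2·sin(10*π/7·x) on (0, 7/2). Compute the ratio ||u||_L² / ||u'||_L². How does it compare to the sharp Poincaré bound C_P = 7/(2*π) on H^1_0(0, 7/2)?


||u||_L² / ||u'||_L² = 7/(10*π) < C_P = 7/(2*π).

u(x) = -2·sin(10*π/7·x), so u'(x) = -20*π*cos(10*π*x/7)/7.
Writing u(x) = A·sin(kπx/L) with A = -2 and k = 5, use ∫_0^L sin²(kπx/L) dx = L/2 and ∫_0^L cos²(kπx/L) dx = L/2.
u² = 4·sin²(10*π/7·x) and (u')² = 400*π^2/49·cos²(10*π/7·x), and each of sin², cos² integrates to L/2 = 7/4 over (0, 7/2).
∫_0^7/2 u² dx = 7, so ||u||_L² = sqrt(7).
∫_0^7/2 (u')² dx = 100*π^2/7, so ||u'||_L² = 10*sqrt(7)*π/7.
Ratio ||u||_L² / ||u'||_L² = 7/(10*π).
Sharp Poincaré constant on H^1_0(0, 7/2) is C_P = L/π = 7/(2*π), achieved by sin(2*π/7·x).
This is the k = 5 harmonic; the ratio L/(kπ) is strictly less than C_P = L/π, consistent with the sharp inequality ||u||_L² ≤ C_P ||u'||_L².


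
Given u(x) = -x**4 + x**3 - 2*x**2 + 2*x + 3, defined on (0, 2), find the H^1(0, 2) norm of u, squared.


||u||_{H^1}^2 = 9634/45

The H^1 norm (squared) on an interval (0, L) is
  ||u||_{H^1}^2 = ∫_0^L u(x)^2 dx + ∫_0^L u'(x)^2 dx.
Compute u'(x) = -4*x**3 + 3*x**2 - 4*x + 2.
Then u(x)^2 = x**8 - 2*x**7 + 5*x**6 - 8*x**5 + 2*x**4 - 2*x**3 - 8*x**2 + 12*x + 9 and u'(x)^2 = 16*x**6 - 24*x**5 + 41*x**4 - 40*x**3 + 28*x**2 - 16*x + 4.
Integrate each monomial from 0 to 2 using ∫_0^2 c·x^n dx = c·2^(n+1)/(n+1):
  ∫_0^2 u(x)^2 dx = ∫_0^2 (x^8 - 2*x^7 + 5*x^6 - 8*x^5 + 2*x^4 - 2*x^3 - 8*x^2 + 12*x + 9) dx. Term by term:
    ∫_0^2 x^8 dx = 512/9;  ∫_0^2 -2*x^7 dx = -64;  ∫_0^2 5*x^6 dx = 640/7;
    ∫_0^2 -8*x^5 dx = -256/3;  ∫_0^2 2*x^4 dx = 64/5;  ∫_0^2 -2*x^3 dx = -8;
    ∫_0^2 -8*x^2 dx = -64/3;  ∫_0^2 12*x dx = 24;  ∫_0^2 9 dx = 18.
  Sum: 512/9 − 64 + 640/7 − 256/3 + 64/5 − 8 − 64/3 + 24 + 18 = 7702/315.
  ∫_0^2 u'(x)^2 dx = ∫_0^2 (16*x^6 - 24*x^5 + 41*x^4 - 40*x^3 + 28*x^2 - 16*x + 4) dx. Term by term:
    ∫_0^2 16*x^6 dx = 2048/7;  ∫_0^2 -24*x^5 dx = -256;  ∫_0^2 41*x^4 dx = 1312/5;
    ∫_0^2 -40*x^3 dx = -160;  ∫_0^2 28*x^2 dx = 224/3;  ∫_0^2 -16*x dx = -32;
    ∫_0^2 4 dx = 8.
  Sum: 2048/7 − 256 + 1312/5 − 160 + 224/3 − 32 + 8 = 19912/105.
Adding: ||u||_{H^1}^2 = 7702/315 + 19912/105 = 9634/45.


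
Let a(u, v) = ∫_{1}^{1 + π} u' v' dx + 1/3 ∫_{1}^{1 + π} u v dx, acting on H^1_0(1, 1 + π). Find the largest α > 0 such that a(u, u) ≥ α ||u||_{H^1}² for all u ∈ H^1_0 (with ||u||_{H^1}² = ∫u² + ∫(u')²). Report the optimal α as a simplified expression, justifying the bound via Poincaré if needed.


α = 2/3

Coercivity of a(·,·) on H^1_0(1, 1 + π) means a(u, u) ≥ α ||u||_{H^1}² for every u ∈ H^1_0.
The interval has length L = π, and Poincaré/coercivity depend only on L. Here a(u, u) = ∫(u')² + (1/3)·∫u².
Here 0 < c = 1/3 < 1. The condition a(u,u) ≥ α||u||_{H^1}² reads (1−α)∫(u')² ≥ (α−c)∫u². Any admissible α is ≤ 1 (rapidly oscillating u have ∫u²/∫(u')² → 0), and α = 1 would force 0 ≥ (1−c)∫u², impossible since c < 1; so 1−α > 0. By the sharp Poincaré inequality on H^1_0 of an interval of length L, ∫(u')² ≥ (π/L)²∫u² with equality for the first sine mode sin(π(x−x₀)/L) (x₀ the left endpoint), so the inequality holds for all u iff (1−α)(π/L)² ≥ α − c, i.e. α ≤ ((π/L)² + c)/((π/L)² + 1) = (1 + c(L/π)²)/(1 + (L/π)²). With (π/L)² = 1 and c = 1/3, the largest admissible constant is α = ((π/L)² + c)/((π/L)² + 1).
Simplifying, α = 2/3.


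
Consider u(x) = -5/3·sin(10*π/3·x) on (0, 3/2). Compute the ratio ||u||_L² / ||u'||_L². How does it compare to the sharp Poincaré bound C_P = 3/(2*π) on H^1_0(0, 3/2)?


||u||_L² / ||u'||_L² = 3/(10*π) < C_P = 3/(2*π).

u(x) = -5/3·sin(10*π/3·x), so u'(x) = -50*π*cos(10*π*x/3)/9.
Writing u(x) = A·sin(kπx/L) with A = -5/3 and k = 5, use ∫_0^L sin²(kπx/L) dx = L/2 and ∫_0^L cos²(kπx/L) dx = L/2.
u² = 25/9·sin²(10*π/3·x) and (u')² = 2500*π^2/81·cos²(10*π/3·x), and each of sin², cos² integrates to L/2 = 3/4 over (0, 3/2).
∫_0^3/2 u² dx = 25/12, so ||u||_L² = 5*sqrt(3)/6.
∫_0^3/2 (u')² dx = 625*π^2/27, so ||u'||_L² = 25*sqrt(3)*π/9.
Ratio ||u||_L² / ||u'||_L² = 3/(10*π).
Sharp Poincaré constant on H^1_0(0, 3/2) is C_P = L/π = 3/(2*π), achieved by sin(2*π/3·x).
This is the k = 5 harmonic; the ratio L/(kπ) is strictly less than C_P = L/π, consistent with the sharp inequality ||u||_L² ≤ C_P ||u'||_L².


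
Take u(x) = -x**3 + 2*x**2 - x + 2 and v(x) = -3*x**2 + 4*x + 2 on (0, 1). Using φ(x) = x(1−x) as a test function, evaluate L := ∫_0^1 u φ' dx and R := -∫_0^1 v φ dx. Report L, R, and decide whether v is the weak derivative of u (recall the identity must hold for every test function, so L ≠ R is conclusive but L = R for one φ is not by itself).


LHS = -1/60, RHS = -31/60. No, v is not the weak derivative of u.

u(x) = -x**3 + 2*x**2 - x + 2, classical derivative u'(x) = -3*x**2 + 4*x - 1.
φ(x) = x(1−x), so φ'(x) = 1 - 2*x.
Note φ(0) = φ(1) = 0, so the boundary term u·φ vanishes.
LHS = ∫_0^1 u(x) φ'(x) dx = ∫_0^1 (2*x^4 - 5*x^3 + 4*x^2 - 5*x + 2) dx. Term by term:
  ∫_0^1 2*x^4 dx = 2/5;  ∫_0^1 -5*x^3 dx = -5/4;  ∫_0^1 4*x^2 dx = 4/3;
  ∫_0^1 -5*x dx = -5/2;  ∫_0^1 2 dx = 2.
Sum: 2/5 − 5/4 + 4/3 − 5/2 + 2 = -1/60.
So LHS = -1/60.
∫_0^1 v(x) φ(x) dx = ∫_0^1 (3*x^4 - 7*x^3 + 2*x^2 + 2*x) dx. Term by term:
  ∫_0^1 3*x^4 dx = 3/5;  ∫_0^1 -7*x^3 dx = -7/4;  ∫_0^1 2*x^2 dx = 2/3;
  ∫_0^1 2*x dx = 1.
Sum: 3/5 − 7/4 + 2/3 + 1 = 31/60.
So RHS = -∫_0^1 v(x) φ(x) dx = -31/60.
LHS − RHS = 1/2 ≠ 0, so the identity fails.
(For a valid weak derivative the identity must hold for EVERY test function, in particular this one. The failure shows v is NOT the weak derivative of u.)
Correct weak derivative would be u'(x) = -3*x**2 + 4*x - 1.


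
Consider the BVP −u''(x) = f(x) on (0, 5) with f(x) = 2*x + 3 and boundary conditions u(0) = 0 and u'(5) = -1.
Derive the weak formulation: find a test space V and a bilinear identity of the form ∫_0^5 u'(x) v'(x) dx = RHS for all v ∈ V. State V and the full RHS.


V = {v ∈ H^1(0, 5) : v(0) = 0} (test functions vanish at x = 0 where u is specified); weak form: ∫_0^5 u'v' dx = ∫_0^5 (2*x + 3) v dx − v(5) for all v ∈ V.

Multiply both sides by a test function v and integrate from 0 to 5:
  ∫_0^5 −u''(x) v(x) dx = ∫_0^5 f(x) v(x) dx.
Integrate the LHS by parts once:
  ∫_0^5 −u'' v dx = −[u'(x) v(x)]_0^5 + ∫_0^5 u'(x) v'(x) dx.
Thus ∫_0^5 u'(x) v'(x) dx = ∫_0^5 f(x) v(x) dx + [u'(x) v(x)]_0^5.
Choose V so that boundary terms are either known or forced to vanish.
Mixed BC: u(0) = 0 (Dirichlet) and u'(5) = -1 (Neumann). Define V = {v ∈ H^1(0, 5) : v(0) = 0}. Then [u' v]_0^5 = u'(5)·v(5) − u'(0)·0 = − v(5).
Weak formulation: find u (satisfying any essential BC) such that ∫_0^5 u'(x) v'(x) dx = ∫_0^5 f v dx − v(5) for all v ∈ V (Dirichlet at 0 absorbed into V; Neumann datum at x = 5 contributes the boundary term).
Substituting f(x) = 2*x + 3, the right-hand side is ∫_0^5 (2*x + 3) v dx − v(5).


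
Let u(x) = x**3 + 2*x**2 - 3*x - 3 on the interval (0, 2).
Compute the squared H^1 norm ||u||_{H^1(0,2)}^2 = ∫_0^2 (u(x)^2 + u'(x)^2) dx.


||u||_{H^1}^2 = 14744/105

The H^1 norm (squared) on an interval (0, L) is
  ||u||_{H^1}^2 = ∫_0^L u(x)^2 dx + ∫_0^L u'(x)^2 dx.
Compute u'(x) = 3*x**2 + 4*x - 3.
Then u(x)^2 = x**6 + 4*x**5 - 2*x**4 - 18*x**3 - 3*x**2 + 18*x + 9 and u'(x)^2 = 9*x**4 + 24*x**3 - 2*x**2 - 24*x + 9.
Integrate each monomial from 0 to 2 using ∫_0^2 c·x^n dx = c·2^(n+1)/(n+1):
  ∫_0^2 u(x)^2 dx = ∫_0^2 (x^6 + 4*x^5 - 2*x^4 - 18*x^3 - 3*x^2 + 18*x + 9) dx. Term by term:
    ∫_0^2 x^6 dx = 128/7;  ∫_0^2 4*x^5 dx = 128/3;  ∫_0^2 -2*x^4 dx = -64/5;
    ∫_0^2 -18*x^3 dx = -72;  ∫_0^2 -3*x^2 dx = -8;  ∫_0^2 18*x dx = 36;
    ∫_0^2 9 dx = 18.
  Sum: 128/7 + 128/3 − 64/5 − 72 − 8 + 36 + 18 = 2326/105.
  ∫_0^2 u'(x)^2 dx = ∫_0^2 (9*x^4 + 24*x^3 - 2*x^2 - 24*x + 9) dx. Term by term:
    ∫_0^2 9*x^4 dx = 288/5;  ∫_0^2 24*x^3 dx = 96;  ∫_0^2 -2*x^2 dx = -16/3;
    ∫_0^2 -24*x dx = -48;  ∫_0^2 9 dx = 18.
  Sum: 288/5 + 96 − 16/3 − 48 + 18 = 1774/15.
Adding: ||u||_{H^1}^2 = 2326/105 + 1774/15 = 14744/105.


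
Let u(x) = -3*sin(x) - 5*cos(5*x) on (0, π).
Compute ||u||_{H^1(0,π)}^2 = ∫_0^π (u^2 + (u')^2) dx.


||u||_{H^1(0,π)}^2 = 334*π

u'(x) = 25*sin(5*x) - 3*cos(x).
Expand u² and (u')² and integrate term by term on (0, π), using: for integers n ≥ 1, ∫_0^π sin²(nx) dx = ∫_0^π cos²(nx) dx = π/2; for n ≠ n', ∫_0^π sin(nx)sin(n'x) dx = ∫_0^π cos(nx)cos(n'x) dx = 0; and by product-to-sum, ∫_0^π sin(nx)cos(n'x) dx = ½∫_0^π [sin((n+n')x) + sin((n−n')x)] dx, which is 0 when n+n' is even and 2n/(n²−n'²) when n+n' is odd (it need not vanish on (0, π)).
  u² squared terms: (-5)²·∫cos(5x)² dx = 25·π/2 = 25*π/2;  (-3)²·∫sin(x)² dx = 9·π/2 = 9*π/2.
  u² cross terms: 2·(-5)·(-3)·∫cos(5x)·sin(x) dx = 30·(0) = 0.
  So ∫_0^π u² dx = 25*π/2 + 9*π/2 + 0 = 17*π.
  (u')² squared terms: (-3)²·∫cos(x)² dx = 9·π/2 = 9*π/2;  (25)²·∫sin(5x)² dx = 625·π/2 = 625*π/2.
  (u')² cross terms: 2·(-3)·(25)·∫cos(x)·sin(5x) dx = -150·(0) = 0.
  So ∫_0^π (u')² dx = 9*π/2 + 625*π/2 + 0 = 317*π.
||u||_{H^1}^2 = (17*π) + (317*π) = 334*π.


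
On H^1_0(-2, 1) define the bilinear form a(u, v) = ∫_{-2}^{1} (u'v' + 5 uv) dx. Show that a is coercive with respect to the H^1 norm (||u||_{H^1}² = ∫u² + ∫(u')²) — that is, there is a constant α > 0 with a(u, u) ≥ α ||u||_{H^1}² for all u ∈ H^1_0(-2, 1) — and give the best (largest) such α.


α = 1

Coercivity of a(·,·) on H^1_0(-2, 1) means a(u, u) ≥ α ||u||_{H^1}² for every u ∈ H^1_0.
The interval has length L = 3, and Poincaré/coercivity depend only on L. Here a(u, u) = ∫(u')² + (5)·∫u².
Here c = 5 ≥ 1, so a(u,u) = ∫(u')² + c∫u² ≥ ∫(u')² + ∫u² = ||u||_{H^1}², i.e. α = 1 works. No larger α is possible: a(u,u) ≥ α||u||_{H^1}² means (1−α)∫(u')² ≥ (α−c)∫u², and for the modes u_n = sin(nπ(x−x₀)/L) (x₀ the left endpoint) one has ∫u_n²/∫(u_n')² = (L/(nπ))² → 0, so a(u_n,u_n)/||u_n||_{H^1}² → 1. Hence the optimal constant is α = 1.
Therefore α = 1.


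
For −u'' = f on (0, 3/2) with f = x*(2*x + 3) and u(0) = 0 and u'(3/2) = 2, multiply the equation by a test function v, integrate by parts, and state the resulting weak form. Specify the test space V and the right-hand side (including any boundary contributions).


V = {v ∈ H^1(0, 3/2) : v(0) = 0} (test functions vanish at x = 0 where u is specified); weak form: ∫_0^3/2 u'v' dx = ∫_0^3/2 (x*(2*x + 3)) v dx + 2·v(3/2) for all v ∈ V.

Multiply both sides by a test function v and integrate from 0 to 3/2:
  ∫_0^3/2 −u''(x) v(x) dx = ∫_0^3/2 f(x) v(x) dx.
Integrate the LHS by parts once:
  ∫_0^3/2 −u'' v dx = −[u'(x) v(x)]_0^3/2 + ∫_0^3/2 u'(x) v'(x) dx.
Thus ∫_0^3/2 u'(x) v'(x) dx = ∫_0^3/2 f(x) v(x) dx + [u'(x) v(x)]_0^3/2.
Choose V so that boundary terms are either known or forced to vanish.
Mixed BC: u(0) = 0 (Dirichlet) and u'(3/2) = 2 (Neumann). Define V = {v ∈ H^1(0, 3/2) : v(0) = 0}. Then [u' v]_0^3/2 = u'(3/2)·v(3/2) − u'(0)·0 = 2·v(3/2).
Weak formulation: find u (satisfying any essential BC) such that ∫_0^3/2 u'(x) v'(x) dx = ∫_0^3/2 f v dx + 2·v(3/2) for all v ∈ V (Dirichlet at 0 absorbed into V; Neumann datum at x = 3/2 contributes the boundary term).
Substituting f(x) = x*(2*x + 3), the right-hand side is ∫_0^3/2 (x*(2*x + 3)) v dx + 2·v(3/2).


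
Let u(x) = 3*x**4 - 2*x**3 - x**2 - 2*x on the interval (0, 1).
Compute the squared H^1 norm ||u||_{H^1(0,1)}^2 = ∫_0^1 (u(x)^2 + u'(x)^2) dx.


||u||_{H^1}^2 = 1579/210

The H^1 norm (squared) on an interval (0, L) is
  ||u||_{H^1}^2 = ∫_0^L u(x)^2 dx + ∫_0^L u'(x)^2 dx.
Compute u'(x) = 12*x**3 - 6*x**2 - 2*x - 2.
Then u(x)^2 = 9*x**8 - 12*x**7 - 2*x**6 - 8*x**5 + 9*x**4 + 4*x**3 + 4*x**2 and u'(x)^2 = 144*x**6 - 144*x**5 - 12*x**4 - 24*x**3 + 28*x**2 + 8*x + 4.
Integrate each monomial from 0 to 1 using ∫_0^1 c·x^n dx = c·1^(n+1)/(n+1):
  ∫_0^1 u(x)^2 dx = ∫_0^1 (9*x^8 - 12*x^7 - 2*x^6 - 8*x^5 + 9*x^4 + 4*x^3 + 4*x^2) dx. Term by term:
    ∫_0^1 9*x^8 dx = 1;  ∫_0^1 -12*x^7 dx = -3/2;  ∫_0^1 -2*x^6 dx = -2/7;
    ∫_0^1 -8*x^5 dx = -4/3;  ∫_0^1 9*x^4 dx = 9/5;  ∫_0^1 4*x^3 dx = 1;
    ∫_0^1 4*x^2 dx = 4/3.
  Sum: 1 − 3/2 − 2/7 − 4/3 + 9/5 + 1 + 4/3 = 141/70.
  ∫_0^1 u'(x)^2 dx = ∫_0^1 (144*x^6 - 144*x^5 - 12*x^4 - 24*x^3 + 28*x^2 + 8*x + 4) dx. Term by term:
    ∫_0^1 144*x^6 dx = 144/7;  ∫_0^1 -144*x^5 dx = -24;  ∫_0^1 -12*x^4 dx = -12/5;
    ∫_0^1 -24*x^3 dx = -6;  ∫_0^1 28*x^2 dx = 28/3;  ∫_0^1 8*x dx = 4;
    ∫_0^1 4 dx = 4.
  Sum: 144/7 − 24 − 12/5 − 6 + 28/3 + 4 + 4 = 578/105.
Adding: ||u||_{H^1}^2 = 141/70 + 578/105 = 1579/210.


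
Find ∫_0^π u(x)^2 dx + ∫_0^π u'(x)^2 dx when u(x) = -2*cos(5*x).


||u||_{H^1(0,π)}^2 = 52*π

u'(x) = 10*sin(5*x).
Expand u² and (u')² and integrate term by term on (0, π), using: for integers n ≥ 1, ∫_0^π sin²(nx) dx = ∫_0^π cos²(nx) dx = π/2; for n ≠ n', ∫_0^π sin(nx)sin(n'x) dx = ∫_0^π cos(nx)cos(n'x) dx = 0; and by product-to-sum, ∫_0^π sin(nx)cos(n'x) dx = ½∫_0^π [sin((n+n')x) + sin((n−n')x)] dx, which is 0 when n+n' is even and 2n/(n²−n'²) when n+n' is odd (it need not vanish on (0, π)).
  u² squared terms: (-2)²·∫cos(5x)² dx = 4·π/2 = 2*π.
  So ∫_0^π u² dx = 2*π.
  (u')² squared terms: (10)²·∫sin(5x)² dx = 100·π/2 = 50*π.
  So ∫_0^π (u')² dx = 50*π.
||u||_{H^1}^2 = (2*π) + (50*π) = 52*π.


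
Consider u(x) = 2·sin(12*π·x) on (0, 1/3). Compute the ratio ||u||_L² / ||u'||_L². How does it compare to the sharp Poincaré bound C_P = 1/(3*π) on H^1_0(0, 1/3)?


||u||_L² / ||u'||_L² = 1/(12*π) < C_P = 1/(3*π).

u(x) = 2·sin(12*π·x), so u'(x) = 24*π*cos(12*π*x).
Writing u(x) = A·sin(kπx/L) with A = 2 and k = 4, use ∫_0^L sin²(kπx/L) dx = L/2 and ∫_0^L cos²(kπx/L) dx = L/2.
u² = 4·sin²(12*π·x) and (u')² = 576*π^2·cos²(12*π·x), and each of sin², cos² integrates to L/2 = 1/6 over (0, 1/3).
∫_0^1/3 u² dx = 2/3, so ||u||_L² = sqrt(6)/3.
∫_0^1/3 (u')² dx = 96*π^2, so ||u'||_L² = 4*sqrt(6)*π.
Ratio ||u||_L² / ||u'||_L² = 1/(12*π).
Sharp Poincaré constant on H^1_0(0, 1/3) is C_P = L/π = 1/(3*π), achieved by sin(3*π·x).
This is the k = 4 harmonic; the ratio L/(kπ) is strictly less than C_P = L/π, consistent with the sharp inequality ||u||_L² ≤ C_P ||u'||_L².


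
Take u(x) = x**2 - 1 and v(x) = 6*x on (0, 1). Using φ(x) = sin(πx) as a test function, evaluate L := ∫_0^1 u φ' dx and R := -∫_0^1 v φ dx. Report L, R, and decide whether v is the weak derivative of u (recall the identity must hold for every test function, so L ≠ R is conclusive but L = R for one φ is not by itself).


LHS = -2/π, RHS = -6/π. No, v is not the weak derivative of u.

u(x) = x**2 - 1, classical derivative u'(x) = 2*x.
φ(x) = sin(πx), so φ'(x) = π*cos(π*x).
Note φ(0) = φ(1) = 0, so the boundary term u·φ vanishes.
LHS = ∫_0^1 u(x) φ'(x) dx = ∫_0^1 (π*x^2*cos(π*x) - π*cos(π*x)) dx. Term by term:
  ∫_0^1 -π*cos(π*x) dx = 0;  ∫_0^1 π*x^2*cos(π*x) dx = -2/π.
Sum: 0 − 2/π = -2/π.
So LHS = -2/π.
∫_0^1 v(x) φ(x) dx = ∫_0^1 (6*x*sin(π*x)) dx. Term by term:
  ∫_0^1 6*x*sin(π*x) dx = 6/π.
So RHS = -∫_0^1 v(x) φ(x) dx = -6/π.
LHS − RHS = 4/π ≠ 0, so the identity fails.
(For a valid weak derivative the identity must hold for EVERY test function, in particular this one. The failure shows v is NOT the weak derivative of u.)
Correct weak derivative would be u'(x) = 2*x.
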